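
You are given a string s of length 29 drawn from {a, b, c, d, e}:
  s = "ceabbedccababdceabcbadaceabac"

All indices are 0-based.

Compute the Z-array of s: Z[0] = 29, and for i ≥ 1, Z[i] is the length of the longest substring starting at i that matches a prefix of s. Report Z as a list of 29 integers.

Z[0]=29
i=1: fresh scan; Z[1]=0
i=2: fresh scan; Z[2]=0
i=3: fresh scan; Z[3]=0
i=4: fresh scan; Z[4]=0
i=5: fresh scan; Z[5]=0
i=6: fresh scan; Z[6]=0
i=7: fresh scan; Z[7]=1 extend→box=[7,8)
i=8: fresh scan; Z[8]=1 extend→box=[8,9)
i=9: fresh scan; Z[9]=0
i=10: fresh scan; Z[10]=0
i=11: fresh scan; Z[11]=0
i=12: fresh scan; Z[12]=0
i=13: fresh scan; Z[13]=0
i=14: fresh scan; Z[14]=4 extend→box=[14,18)
i=15: min(r-i=3, Z[1]=0)=0; Z[15]=0
i=16: min(r-i=2, Z[2]=0)=0; Z[16]=0
i=17: min(r-i=1, Z[3]=0)=0; Z[17]=0
i=18: fresh scan; Z[18]=1 extend→box=[18,19)
i=19: fresh scan; Z[19]=0
i=20: fresh scan; Z[20]=0
i=21: fresh scan; Z[21]=0
i=22: fresh scan; Z[22]=0
i=23: fresh scan; Z[23]=4 extend→box=[23,27)
i=24: min(r-i=3, Z[1]=0)=0; Z[24]=0
i=25: min(r-i=2, Z[2]=0)=0; Z[25]=0
i=26: min(r-i=1, Z[3]=0)=0; Z[26]=0
i=27: fresh scan; Z[27]=0
i=28: fresh scan; Z[28]=1 extend→box=[28,29)

[29, 0, 0, 0, 0, 0, 0, 1, 1, 0, 0, 0, 0, 0, 4, 0, 0, 0, 1, 0, 0, 0, 0, 4, 0, 0, 0, 0, 1]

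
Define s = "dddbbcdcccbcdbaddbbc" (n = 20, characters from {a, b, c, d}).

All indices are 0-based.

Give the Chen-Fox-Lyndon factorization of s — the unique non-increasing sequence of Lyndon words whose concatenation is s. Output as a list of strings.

emit factor 1: 'd' (i=0, period=1)
emit factor 2: 'd' (i=1, period=1)
emit factor 3: 'd' (i=2, period=1)
emit factor 4: 'bbcdcccbcd' (i=3, period=10)
emit factor 5: 'b' (i=13, period=1)
emit factor 6: 'addbbc' (i=14, period=6)

["d", "d", "d", "bbcdcccbcd", "b", "addbbc"]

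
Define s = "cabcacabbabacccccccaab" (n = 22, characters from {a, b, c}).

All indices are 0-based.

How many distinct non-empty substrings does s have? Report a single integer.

210

rank | idx | suffix
   0 |  19 | aab
   1 |  20 | ab
   2 |   9 | abacccccccaab
   3 |   6 | abbabacccccccaab
   4 |   1 | abcacabbabacccccccaab
   5 |   4 | acabbabacccccccaab
   6 |  11 | acccccccaab
   7 |  21 | b
   8 |   8 | babacccccccaab
   9 |  10 | bacccccccaab
  10 |   7 | bbabacccccccaab
  11 |   2 | bcacabbabacccccccaab
  12 |  18 | caab
  13 |   5 | cabbabacccccccaab
  14 |   0 | cabcacabbabacccccccaab
  15 |   3 | cacabbabacccccccaab
  16 |  17 | ccaab
  17 |  16 | cccaab
  18 |  15 | ccccaab
  19 |  14 | cccccaab
  20 |  13 | ccccccaab
  21 |  12 | cccccccaab

SA = [19, 20, 9, 6, 1, 4, 11, 21, 8, 10, 7, 2, 18, 5, 0, 3, 17, 16, 15, 14, 13, 12]
i: (SA[i-1],SA[i]) lcp shared
  1: (19,20) 1 'a'
  2: (20,9) 2 'ab'
  3: (9,6) 2 'ab'
  4: (6,1) 2 'ab'
  5: (1,4) 1 'a'
  6: (4,11) 2 'ac'
  7: (11,21) 0 ''
  8: (21,8) 1 'b'
  9: (8,10) 2 'ba'
  10: (10,7) 1 'b'
  11: (7,2) 1 'b'
  12: (2,18) 0 ''
  13: (18,5) 2 'ca'
  14: (5,0) 3 'cab'
  15: (0,3) 2 'ca'
  16: (3,17) 1 'c'
  17: (17,16) 2 'cc'
  18: (16,15) 3 'ccc'
  19: (15,14) 4 'cccc'
  20: (14,13) 5 'ccccc'
  21: (13,12) 6 'cccccc'

n(n+1)/2 = 22·23/2 = 253
Σ LCP = 0 + 1 + 2 + 2 + 2 + 1 + 2 + 0 + 1 + 2 + 1 + 1 + 0 + 2 + 3 + 2 + 1 + 2 + 3 + 4 + 5 + 6 = 43
distinct = 253 − 43 = 210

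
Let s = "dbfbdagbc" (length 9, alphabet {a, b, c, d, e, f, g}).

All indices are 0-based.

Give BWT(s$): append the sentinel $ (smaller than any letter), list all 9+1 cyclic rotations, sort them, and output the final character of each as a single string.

cdgfdbb$ba

rank  rotation    last
    0  $dbfbdagbc  c
    1  agbc$dbfbd  d
    2  bc$dbfbdag  g
    3  bdagbc$dbf  f
    4  bfbdagbc$d  d
    5  c$dbfbdagb  b
    6  dagbc$dbfb  b
    7  dbfbdagbc$  $
    8  fbdagbc$db  b
    9  gbc$dbfbda  a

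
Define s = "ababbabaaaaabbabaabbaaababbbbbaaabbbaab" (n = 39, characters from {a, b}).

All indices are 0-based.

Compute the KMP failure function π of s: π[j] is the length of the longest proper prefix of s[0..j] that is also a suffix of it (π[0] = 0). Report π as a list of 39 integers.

[0, 0, 1, 2, 0, 1, 2, 3, 1, 1, 1, 1, 2, 0, 1, 2, 3, 1, 2, 0, 1, 1, 1, 2, 3, 4, 5, 0, 0, 0, 1, 1, 1, 2, 0, 0, 1, 1, 2]

π[0] = 0
j=1 s[j]='b': π[1]=0 (border '')
j=2 s[j]='a': π[2]=1 (border 'a')
j=3 s[j]='b': π[3]=2 (border 'ab')
j=4 s[j]='b': k: 2→0; π[4]=0 (border '')
j=5 s[j]='a': π[5]=1 (border 'a')
j=6 s[j]='b': π[6]=2 (border 'ab')
j=7 s[j]='a': π[7]=3 (border 'aba')
j=8 s[j]='a': k: 3→1→0; π[8]=1 (border 'a')
j=9 s[j]='a': k: 1→0; π[9]=1 (border 'a')
j=10 s[j]='a': k: 1→0; π[10]=1 (border 'a')
j=11 s[j]='a': k: 1→0; π[11]=1 (border 'a')
j=12 s[j]='b': π[12]=2 (border 'ab')
j=13 s[j]='b': k: 2→0; π[13]=0 (border '')
j=14 s[j]='a': π[14]=1 (border 'a')
j=15 s[j]='b': π[15]=2 (border 'ab')
j=16 s[j]='a': π[16]=3 (border 'aba')
j=17 s[j]='a': k: 3→1→0; π[17]=1 (border 'a')
j=18 s[j]='b': π[18]=2 (border 'ab')
j=19 s[j]='b': k: 2→0; π[19]=0 (border '')
j=20 s[j]='a': π[20]=1 (border 'a')
j=21 s[j]='a': k: 1→0; π[21]=1 (border 'a')
j=22 s[j]='a': k: 1→0; π[22]=1 (border 'a')
j=23 s[j]='b': π[23]=2 (border 'ab')
j=24 s[j]='a': π[24]=3 (border 'aba')
j=25 s[j]='b': π[25]=4 (border 'abab')
j=26 s[j]='b': π[26]=5 (border 'ababb')
j=27 s[j]='b': k: 5→0; π[27]=0 (border '')
j=28 s[j]='b': π[28]=0 (border '')
j=29 s[j]='b': π[29]=0 (border '')
j=30 s[j]='a': π[30]=1 (border 'a')
j=31 s[j]='a': k: 1→0; π[31]=1 (border 'a')
j=32 s[j]='a': k: 1→0; π[32]=1 (border 'a')
j=33 s[j]='b': π[33]=2 (border 'ab')
j=34 s[j]='b': k: 2→0; π[34]=0 (border '')
j=35 s[j]='b': π[35]=0 (border '')
j=36 s[j]='a': π[36]=1 (border 'a')
j=37 s[j]='a': k: 1→0; π[37]=1 (border 'a')
j=38 s[j]='b': π[38]=2 (border 'ab')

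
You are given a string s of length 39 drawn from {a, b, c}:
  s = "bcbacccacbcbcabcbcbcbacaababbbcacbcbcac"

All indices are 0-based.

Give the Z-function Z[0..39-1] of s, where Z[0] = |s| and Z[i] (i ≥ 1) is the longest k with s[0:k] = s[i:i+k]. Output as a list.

[39, 0, 1, 0, 0, 0, 0, 0, 0, 3, 0, 2, 0, 0, 3, 0, 3, 0, 5, 0, 1, 0, 0, 0, 0, 1, 0, 1, 1, 2, 0, 0, 0, 3, 0, 2, 0, 0, 0]

Z[0]=39
i=1: i≥r, start 0; Z[1]=0
i=2: i≥r, start 0; Z[2]=1 grow→box=[2,3)
i=3: i≥r, start 0; Z[3]=0
i=4: i≥r, start 0; Z[4]=0
i=5: i≥r, start 0; Z[5]=0
i=6: i≥r, start 0; Z[6]=0
i=7: i≥r, start 0; Z[7]=0
i=8: i≥r, start 0; Z[8]=0
i=9: i≥r, start 0; Z[9]=3 grow→box=[9,12)
i=10: min(r-i=2, Z[1]=0)=0; Z[10]=0
i=11: min(r-i=1, Z[2]=1)=1; Z[11]=2 grow→box=[11,13)
i=12: min(r-i=1, Z[1]=0)=0; Z[12]=0
i=13: i≥r, start 0; Z[13]=0
i=14: i≥r, start 0; Z[14]=3 grow→box=[14,17)
i=15: min(r-i=2, Z[1]=0)=0; Z[15]=0
i=16: min(r-i=1, Z[2]=1)=1; Z[16]=3 grow→box=[16,19)
i=17: min(r-i=2, Z[1]=0)=0; Z[17]=0
i=18: min(r-i=1, Z[2]=1)=1; Z[18]=5 grow→box=[18,23)
i=19: min(r-i=4, Z[1]=0)=0; Z[19]=0
i=20: min(r-i=3, Z[2]=1)=1; Z[20]=1
i=21: min(r-i=2, Z[3]=0)=0; Z[21]=0
i=22: min(r-i=1, Z[4]=0)=0; Z[22]=0
i=23: i≥r, start 0; Z[23]=0
i=24: i≥r, start 0; Z[24]=0
i=25: i≥r, start 0; Z[25]=1 grow→box=[25,26)
i=26: i≥r, start 0; Z[26]=0
i=27: i≥r, start 0; Z[27]=1 grow→box=[27,28)
i=28: i≥r, start 0; Z[28]=1 grow→box=[28,29)
i=29: i≥r, start 0; Z[29]=2 grow→box=[29,31)
i=30: min(r-i=1, Z[1]=0)=0; Z[30]=0
i=31: i≥r, start 0; Z[31]=0
i=32: i≥r, start 0; Z[32]=0
i=33: i≥r, start 0; Z[33]=3 grow→box=[33,36)
i=34: min(r-i=2, Z[1]=0)=0; Z[34]=0
i=35: min(r-i=1, Z[2]=1)=1; Z[35]=2 grow→box=[35,37)
i=36: min(r-i=1, Z[1]=0)=0; Z[36]=0
i=37: i≥r, start 0; Z[37]=0
i=38: i≥r, start 0; Z[38]=0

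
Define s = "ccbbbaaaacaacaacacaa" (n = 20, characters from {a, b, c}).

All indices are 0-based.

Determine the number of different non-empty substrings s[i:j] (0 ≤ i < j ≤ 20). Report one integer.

162

sorted suffixes:
  #0 SA[0]=19  'a'
  #1 SA[1]=18  'aa'
  #2 SA[2]=5  'aaaacaacaacacaa'
  #3 SA[3]=6  'aaacaacaacacaa'
  #4 SA[4]=7  'aacaacaacacaa'
  #5 SA[5]=10  'aacaacacaa'
  #6 SA[6]=13  'aacacaa'
  #7 SA[7]=16  'acaa'
  #8 SA[8]=8  'acaacaacacaa'
  #9 SA[9]=11  'acaacacaa'
  #10 SA[10]=14  'acacaa'
  #11 SA[11]=4  'baaaacaacaacacaa'
  #12 SA[12]=3  'bbaaaacaacaacacaa'
  #13 SA[13]=2  'bbbaaaacaacaacacaa'
  #14 SA[14]=17  'caa'
  #15 SA[15]=9  'caacaacacaa'
  #16 SA[16]=12  'caacacaa'
  #17 SA[17]=15  'cacaa'
  #18 SA[18]=1  'cbbbaaaacaacaacacaa'
  #19 SA[19]=0  'ccbbbaaaacaacaacacaa'

SA = [19, 18, 5, 6, 7, 10, 13, 16, 8, 11, 14, 4, 3, 2, 17, 9, 12, 15, 1, 0]
rank  pair      lcp
   1  s[19:],s[18:]  1  'a'
   2  s[18:],s[5:]  2  'aa'
   3  s[5:],s[6:]  3  'aaa'
   4  s[6:],s[7:]  2  'aa'
   5  s[7:],s[10:]  7  'aacaaca'
   6  s[10:],s[13:]  4  'aaca'
   7  s[13:],s[16:]  1  'a'
   8  s[16:],s[8:]  4  'acaa'
   9  s[8:],s[11:]  6  'acaaca'
  10  s[11:],s[14:]  3  'aca'
  11  s[14:],s[4:]  0  ''
  12  s[4:],s[3:]  1  'b'
  13  s[3:],s[2:]  2  'bb'
  14  s[2:],s[17:]  0  ''
  15  s[17:],s[9:]  3  'caa'
  16  s[9:],s[12:]  5  'caaca'
  17  s[12:],s[15:]  2  'ca'
  18  s[15:],s[1:]  1  'c'
  19  s[1:],s[0:]  1  'c'

n(n+1)/2 = 20·21/2 = 210
Σ LCP = 0 + 1 + 2 + 3 + 2 + 7 + 4 + 1 + 4 + 6 + 3 + 0 + 1 + 2 + 0 + 3 + 5 + 2 + 1 + 1 = 48
distinct = 210 − 48 = 162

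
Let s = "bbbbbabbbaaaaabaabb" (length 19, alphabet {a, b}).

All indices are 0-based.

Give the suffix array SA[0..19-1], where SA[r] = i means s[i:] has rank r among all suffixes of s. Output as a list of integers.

[9, 10, 11, 12, 15, 13, 16, 5, 18, 8, 14, 4, 17, 7, 3, 6, 2, 1, 0]

rank→(start, suffix):
  0 → (9, 'aaaaabaabb')
  1 → (10, 'aaaabaabb')
  2 → (11, 'aaabaabb')
  3 → (12, 'aabaabb')
  4 → (15, 'aabb')
  5 → (13, 'abaabb')
  6 → (16, 'abb')
  7 → (5, 'abbbaaaaabaabb')
  8 → (18, 'b')
  9 → (8, 'baaaaabaabb')
  10 → (14, 'baabb')
  11 → (4, 'babbbaaaaabaabb')
  12 → (17, 'bb')
  13 → (7, 'bbaaaaabaabb')
  14 → (3, 'bbabbbaaaaabaabb')
  15 → (6, 'bbbaaaaabaabb')
  16 → (2, 'bbbabbbaaaaabaabb')
  17 → (1, 'bbbbabbbaaaaabaabb')
  18 → (0, 'bbbbbabbbaaaaabaabb')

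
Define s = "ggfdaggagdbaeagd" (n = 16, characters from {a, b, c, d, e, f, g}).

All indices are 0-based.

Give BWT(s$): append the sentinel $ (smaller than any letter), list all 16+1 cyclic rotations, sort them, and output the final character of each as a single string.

rank  rotation           last
    0  $ggfdaggagdbaeagd  d
    1  aeagd$ggfdaggagdb  b
    2  agd$ggfdaggagdbae  e
    3  agdbaeagd$ggfdagg  g
    4  aggagdbaeagd$ggfd  d
    5  baeagd$ggfdaggagd  d
    6  d$ggfdaggagdbaeag  g
    7  daggagdbaeagd$ggf  f
    8  dbaeagd$ggfdaggag  g
    9  eagd$ggfdaggagdba  a
   10  fdaggagdbaeagd$gg  g
   11  gagdbaeagd$ggfdag  g
   12  gd$ggfdaggagdbaea  a
   13  gdbaeagd$ggfdagga  a
   14  gfdaggagdbaeagd$g  g
   15  ggagdbaeagd$ggfda  a
   16  ggfdaggagdbaeagd$  $

dbegddgfgaggaaga$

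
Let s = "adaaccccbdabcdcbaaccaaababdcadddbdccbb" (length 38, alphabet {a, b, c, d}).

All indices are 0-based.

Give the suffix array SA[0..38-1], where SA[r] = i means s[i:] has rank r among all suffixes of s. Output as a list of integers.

rank→(start, suffix):
  0 → (20, 'aaababdcadddbdccbb')
  1 → (21, 'aababdcadddbdccbb')
  2 → (16, 'aaccaaababdcadddbdccbb')
  3 → (2, 'aaccccbdabcdcbaaccaaababdcadddbdccbb')
  4 → (22, 'ababdcadddbdccbb')
  5 → (10, 'abcdcbaaccaaababdcadddbdccbb')
  6 → (24, 'abdcadddbdccbb')
  7 → (17, 'accaaababdcadddbdccbb')
  8 → (3, 'accccbdabcdcbaaccaaababdcadddbdccbb')
  9 → (0, 'adaaccccbdabcdcbaaccaaababdcadddbdccbb')
  10 → (28, 'adddbdccbb')
  11 → (37, 'b')
  12 → (15, 'baaccaaababdcadddbdccbb')
  13 → (23, 'babdcadddbdccbb')
  14 → (36, 'bb')
  15 → (11, 'bcdcbaaccaaababdcadddbdccbb')
  16 → (8, 'bdabcdcbaaccaaababdcadddbdccbb')
  17 → (25, 'bdcadddbdccbb')
  18 → (32, 'bdccbb')
  19 → (19, 'caaababdcadddbdccbb')
  20 → (27, 'cadddbdccbb')
  21 → (14, 'cbaaccaaababdcadddbdccbb')
  22 → (35, 'cbb')
  23 → (7, 'cbdabcdcbaaccaaababdcadddbdccbb')
  24 → (18, 'ccaaababdcadddbdccbb')
  25 → (34, 'ccbb')
  26 → (6, 'ccbdabcdcbaaccaaababdcadddbdccbb')
  27 → (5, 'cccbdabcdcbaaccaaababdcadddbdccbb')
  28 → (4, 'ccccbdabcdcbaaccaaababdcadddbdccbb')
  29 → (12, 'cdcbaaccaaababdcadddbdccbb')
  30 → (1, 'daaccccbdabcdcbaaccaaababdcadddbdccbb')
  31 → (9, 'dabcdcbaaccaaababdcadddbdccbb')
  32 → (31, 'dbdccbb')
  33 → (26, 'dcadddbdccbb')
  34 → (13, 'dcbaaccaaababdcadddbdccbb')
  35 → (33, 'dccbb')
  36 → (30, 'ddbdccbb')
  37 → (29, 'dddbdccbb')

[20, 21, 16, 2, 22, 10, 24, 17, 3, 0, 28, 37, 15, 23, 36, 11, 8, 25, 32, 19, 27, 14, 35, 7, 18, 34, 6, 5, 4, 12, 1, 9, 31, 26, 13, 33, 30, 29]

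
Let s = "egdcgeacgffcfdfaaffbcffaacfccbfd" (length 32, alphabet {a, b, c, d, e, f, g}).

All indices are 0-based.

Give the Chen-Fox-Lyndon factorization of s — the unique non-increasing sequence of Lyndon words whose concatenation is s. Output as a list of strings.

emit factor 1: 'eg' (i=0, period=2)
emit factor 2: 'd' (i=2, period=1)
emit factor 3: 'cge' (i=3, period=3)
emit factor 4: 'acgffcfdf' (i=6, period=9)
emit factor 5: 'aaffbcff' (i=15, period=8)
emit factor 6: 'aacfccbfd' (i=23, period=9)

["eg", "d", "cge", "acgffcfdf", "aaffbcff", "aacfccbfd"]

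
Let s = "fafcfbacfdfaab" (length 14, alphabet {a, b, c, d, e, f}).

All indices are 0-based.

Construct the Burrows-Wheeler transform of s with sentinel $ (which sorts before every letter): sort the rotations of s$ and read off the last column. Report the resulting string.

rank  rotation         last
    0  $fafcfbacfdfaab  b
    1  aab$fafcfbacfdf  f
    2  ab$fafcfbacfdfa  a
    3  acfdfaab$fafcfb  b
    4  afcfbacfdfaab$f  f
    5  b$fafcfbacfdfaa  a
    6  bacfdfaab$fafcf  f
    7  cfbacfdfaab$faf  f
    8  cfdfaab$fafcfba  a
    9  dfaab$fafcfbacf  f
   10  faab$fafcfbacfd  d
   11  fafcfbacfdfaab$  $
   12  fbacfdfaab$fafc  c
   13  fcfbacfdfaab$fa  a
   14  fdfaab$fafcfbac  c

bfabfaffafd$cac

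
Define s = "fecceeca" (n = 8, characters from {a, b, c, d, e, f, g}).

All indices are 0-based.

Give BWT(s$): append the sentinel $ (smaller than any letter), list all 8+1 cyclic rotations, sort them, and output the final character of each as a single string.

aceecefc$

rank  rotation   last
    0  $fecceeca  a
    1  a$fecceec  c
    2  ca$feccee  e
    3  cceeca$fe  e
    4  ceeca$fec  c
    5  eca$fecce  e
    6  ecceeca$f  f
    7  eeca$fecc  c
    8  fecceeca$  $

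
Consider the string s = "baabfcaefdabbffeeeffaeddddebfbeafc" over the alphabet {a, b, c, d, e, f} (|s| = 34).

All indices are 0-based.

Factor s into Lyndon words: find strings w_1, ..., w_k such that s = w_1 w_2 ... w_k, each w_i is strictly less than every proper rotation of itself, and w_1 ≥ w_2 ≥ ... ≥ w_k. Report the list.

emit factor 1: 'b' (i=0, period=1)
emit factor 2: 'aabfcaefdabbffeeeffaeddddebfbeafc' (i=1, period=33)

["b", "aabfcaefdabbffeeeffaeddddebfbeafc"]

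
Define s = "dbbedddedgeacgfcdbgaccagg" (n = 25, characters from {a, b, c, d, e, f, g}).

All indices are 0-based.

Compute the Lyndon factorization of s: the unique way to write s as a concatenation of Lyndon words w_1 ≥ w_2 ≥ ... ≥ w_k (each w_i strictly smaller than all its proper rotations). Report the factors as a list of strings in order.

emit factor 1: 'd' (i=0, period=1)
emit factor 2: 'bbedddedge' (i=1, period=10)
emit factor 3: 'acgfcdbg' (i=11, period=8)
emit factor 4: 'accagg' (i=19, period=6)

["d", "bbedddedge", "acgfcdbg", "accagg"]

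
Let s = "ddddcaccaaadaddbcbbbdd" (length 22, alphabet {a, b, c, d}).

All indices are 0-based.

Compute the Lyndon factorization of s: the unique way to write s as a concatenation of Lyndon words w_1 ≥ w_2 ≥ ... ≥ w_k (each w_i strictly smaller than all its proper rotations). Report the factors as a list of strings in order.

emit factor 1: 'd' (i=0, period=1)
emit factor 2: 'd' (i=1, period=1)
emit factor 3: 'd' (i=2, period=1)
emit factor 4: 'd' (i=3, period=1)
emit factor 5: 'c' (i=4, period=1)
emit factor 6: 'acc' (i=5, period=3)
emit factor 7: 'aaadaddbcbbbdd' (i=8, period=14)

["d", "d", "d", "d", "c", "acc", "aaadaddbcbbbdd"]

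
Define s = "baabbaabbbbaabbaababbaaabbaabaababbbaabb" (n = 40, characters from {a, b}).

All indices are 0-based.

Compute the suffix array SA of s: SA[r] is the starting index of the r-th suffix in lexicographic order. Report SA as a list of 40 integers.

[21, 26, 15, 29, 36, 22, 11, 1, 5, 27, 16, 30, 37, 18, 23, 12, 2, 32, 6, 39, 20, 25, 14, 28, 35, 10, 0, 4, 17, 31, 38, 19, 24, 13, 34, 9, 3, 33, 8, 7]

sorted suffixes:
  #0 SA[0]=21  'aaabbaabaababbbaabb'
  #1 SA[1]=26  'aabaababbbaabb'
  #2 SA[2]=15  'aababbaaabbaabaababbbaabb'
  #3 SA[3]=29  'aababbbaabb'
  #4 SA[4]=36  'aabb'
  #5 SA[5]=22  'aabbaabaababbbaabb'
  #6 SA[6]=11  'aabbaababbaaabbaabaababbbaabb'
  #7 SA[7]=1  'aabbaabbbbaabbaababbaaabbaabaababbbaabb'
  #8 SA[8]=5  'aabbbbaabbaababbaaabbaabaababbbaabb'
  #9 SA[9]=27  'abaababbbaabb'
  #10 SA[10]=16  'ababbaaabbaabaababbbaabb'
  #11 SA[11]=30  'ababbbaabb'
  #12 SA[12]=37  'abb'
  #13 SA[13]=18  'abbaaabbaabaababbbaabb'
  #14 SA[14]=23  'abbaabaababbbaabb'
  #15 SA[15]=12  'abbaababbaaabbaabaababbbaabb'
  #16 SA[16]=2  'abbaabbbbaabbaababbaaabbaabaababbbaabb'
  #17 SA[17]=32  'abbbaabb'
  #18 SA[18]=6  'abbbbaabbaababbaaabbaabaababbbaabb'
  #19 SA[19]=39  'b'
  #20 SA[20]=20  'baaabbaabaababbbaabb'
  #21 SA[21]=25  'baabaababbbaabb'
  #22 SA[22]=14  'baababbaaabbaabaababbbaabb'
  #23 SA[23]=28  'baababbbaabb'
  #24 SA[24]=35  'baabb'
  #25 SA[25]=10  'baabbaababbaaabbaabaababbbaabb'
  #26 SA[26]=0  'baabbaabbbbaabbaababbaaabbaabaababbbaabb'
  #27 SA[27]=4  'baabbbbaabbaababbaaabbaabaababbbaabb'
  #28 SA[28]=17  'babbaaabbaabaababbbaabb'
  #29 SA[29]=31  'babbbaabb'
  #30 SA[30]=38  'bb'
  #31 SA[31]=19  'bbaaabbaabaababbbaabb'
  #32 SA[32]=24  'bbaabaababbbaabb'
  #33 SA[33]=13  'bbaababbaaabbaabaababbbaabb'
  #34 SA[34]=34  'bbaabb'
  #35 SA[35]=9  'bbaabbaababbaaabbaabaababbbaabb'
  #36 SA[36]=3  'bbaabbbbaabbaababbaaabbaabaababbbaabb'
  #37 SA[37]=33  'bbbaabb'
  #38 SA[38]=8  'bbbaabbaababbaaabbaabaababbbaabb'
  #39 SA[39]=7  'bbbbaabbaababbaaabbaabaababbbaabb'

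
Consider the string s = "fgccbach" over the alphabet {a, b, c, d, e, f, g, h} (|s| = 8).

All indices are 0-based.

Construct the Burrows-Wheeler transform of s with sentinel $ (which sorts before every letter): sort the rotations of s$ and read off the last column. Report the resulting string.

hbccga$fc

rank  rotation   last
    0  $fgccbach  h
    1  ach$fgccb  b
    2  bach$fgcc  c
    3  cbach$fgc  c
    4  ccbach$fg  g
    5  ch$fgccba  a
    6  fgccbach$  $
    7  gccbach$f  f
    8  h$fgccbac  c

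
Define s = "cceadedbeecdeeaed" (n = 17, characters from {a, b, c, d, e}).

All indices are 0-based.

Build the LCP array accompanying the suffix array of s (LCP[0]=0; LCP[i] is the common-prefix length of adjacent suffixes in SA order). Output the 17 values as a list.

[0, 1, 0, 0, 1, 1, 0, 1, 1, 2, 0, 2, 1, 1, 2, 1, 2]

rank→(start, suffix):
  0 → (3, 'adedbeecdeeaed')
  1 → (14, 'aed')
  2 → (7, 'beecdeeaed')
  3 → (0, 'cceadedbeecdeeaed')
  4 → (10, 'cdeeaed')
  5 → (1, 'ceadedbeecdeeaed')
  6 → (16, 'd')
  7 → (6, 'dbeecdeeaed')
  8 → (4, 'dedbeecdeeaed')
  9 → (11, 'deeaed')
  10 → (2, 'eadedbeecdeeaed')
  11 → (13, 'eaed')
  12 → (9, 'ecdeeaed')
  13 → (15, 'ed')
  14 → (5, 'edbeecdeeaed')
  15 → (12, 'eeaed')
  16 → (8, 'eecdeeaed')

SA = [3, 14, 7, 0, 10, 1, 16, 6, 4, 11, 2, 13, 9, 15, 5, 12, 8]
[i] adj suffixes → lcp
  [1] 3/14 → 1 ('a')
  [2] 14/7 → 0 ('')
  [3] 7/0 → 0 ('')
  [4] 0/10 → 1 ('c')
  [5] 10/1 → 1 ('c')
  [6] 1/16 → 0 ('')
  [7] 16/6 → 1 ('d')
  [8] 6/4 → 1 ('d')
  [9] 4/11 → 2 ('de')
  [10] 11/2 → 0 ('')
  [11] 2/13 → 2 ('ea')
  [12] 13/9 → 1 ('e')
  [13] 9/15 → 1 ('e')
  [14] 15/5 → 2 ('ed')
  [15] 5/12 → 1 ('e')
  [16] 12/8 → 2 ('ee')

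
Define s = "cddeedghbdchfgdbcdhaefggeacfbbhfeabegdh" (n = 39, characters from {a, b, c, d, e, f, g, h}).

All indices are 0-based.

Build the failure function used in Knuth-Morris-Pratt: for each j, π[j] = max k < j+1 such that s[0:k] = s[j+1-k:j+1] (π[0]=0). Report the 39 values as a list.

[0, 0, 0, 0, 0, 0, 0, 0, 0, 0, 1, 0, 0, 0, 0, 0, 1, 2, 0, 0, 0, 0, 0, 0, 0, 0, 1, 0, 0, 0, 0, 0, 0, 0, 0, 0, 0, 0, 0]

π[0] = 0
j=1 s[j]='d': π[1]=0 (border '')
j=2 s[j]='d': π[2]=0 (border '')
j=3 s[j]='e': π[3]=0 (border '')
j=4 s[j]='e': π[4]=0 (border '')
j=5 s[j]='d': π[5]=0 (border '')
j=6 s[j]='g': π[6]=0 (border '')
j=7 s[j]='h': π[7]=0 (border '')
j=8 s[j]='b': π[8]=0 (border '')
j=9 s[j]='d': π[9]=0 (border '')
j=10 s[j]='c': π[10]=1 (border 'c')
j=11 s[j]='h': k: 1→0; π[11]=0 (border '')
j=12 s[j]='f': π[12]=0 (border '')
j=13 s[j]='g': π[13]=0 (border '')
j=14 s[j]='d': π[14]=0 (border '')
j=15 s[j]='b': π[15]=0 (border '')
j=16 s[j]='c': π[16]=1 (border 'c')
j=17 s[j]='d': π[17]=2 (border 'cd')
j=18 s[j]='h': k: 2→0; π[18]=0 (border '')
j=19 s[j]='a': π[19]=0 (border '')
j=20 s[j]='e': π[20]=0 (border '')
j=21 s[j]='f': π[21]=0 (border '')
j=22 s[j]='g': π[22]=0 (border '')
j=23 s[j]='g': π[23]=0 (border '')
j=24 s[j]='e': π[24]=0 (border '')
j=25 s[j]='a': π[25]=0 (border '')
j=26 s[j]='c': π[26]=1 (border 'c')
j=27 s[j]='f': k: 1→0; π[27]=0 (border '')
j=28 s[j]='b': π[28]=0 (border '')
j=29 s[j]='b': π[29]=0 (border '')
j=30 s[j]='h': π[30]=0 (border '')
j=31 s[j]='f': π[31]=0 (border '')
j=32 s[j]='e': π[32]=0 (border '')
j=33 s[j]='a': π[33]=0 (border '')
j=34 s[j]='b': π[34]=0 (border '')
j=35 s[j]='e': π[35]=0 (border '')
j=36 s[j]='g': π[36]=0 (border '')
j=37 s[j]='d': π[37]=0 (border '')
j=38 s[j]='h': π[38]=0 (border '')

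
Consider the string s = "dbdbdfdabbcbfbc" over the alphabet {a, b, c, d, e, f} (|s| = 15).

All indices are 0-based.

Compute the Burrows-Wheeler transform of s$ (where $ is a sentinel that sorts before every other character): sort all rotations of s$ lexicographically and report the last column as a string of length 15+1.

cdafbddcbbf$bbbd

rank  rotation          last
    0  $dbdbdfdabbcbfbc  c
    1  abbcbfbc$dbdbdfd  d
    2  bbcbfbc$dbdbdfda  a
    3  bc$dbdbdfdabbcbf  f
    4  bcbfbc$dbdbdfdab  b
    5  bdbdfdabbcbfbc$d  d
    6  bdfdabbcbfbc$dbd  d
    7  bfbc$dbdbdfdabbc  c
    8  c$dbdbdfdabbcbfb  b
    9  cbfbc$dbdbdfdabb  b
   10  dabbcbfbc$dbdbdf  f
   11  dbdbdfdabbcbfbc$  $
   12  dbdfdabbcbfbc$db  b
   13  dfdabbcbfbc$dbdb  b
   14  fbc$dbdbdfdabbcb  b
   15  fdabbcbfbc$dbdbd  d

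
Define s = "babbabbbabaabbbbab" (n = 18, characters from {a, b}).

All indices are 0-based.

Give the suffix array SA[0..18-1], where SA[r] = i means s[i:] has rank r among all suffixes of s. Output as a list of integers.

[10, 16, 8, 1, 4, 11, 17, 9, 15, 7, 0, 3, 14, 6, 2, 13, 5, 12]

rank | idx | suffix
   0 |  10 | aabbbbab
   1 |  16 | ab
   2 |   8 | abaabbbbab
   3 |   1 | abbabbbabaabbbbab
   4 |   4 | abbbabaabbbbab
   5 |  11 | abbbbab
   6 |  17 | b
   7 |   9 | baabbbbab
   8 |  15 | bab
   9 |   7 | babaabbbbab
  10 |   0 | babbabbbabaabbbbab
  11 |   3 | babbbabaabbbbab
  12 |  14 | bbab
  13 |   6 | bbabaabbbbab
  14 |   2 | bbabbbabaabbbbab
  15 |  13 | bbbab
  16 |   5 | bbbabaabbbbab
  17 |  12 | bbbbab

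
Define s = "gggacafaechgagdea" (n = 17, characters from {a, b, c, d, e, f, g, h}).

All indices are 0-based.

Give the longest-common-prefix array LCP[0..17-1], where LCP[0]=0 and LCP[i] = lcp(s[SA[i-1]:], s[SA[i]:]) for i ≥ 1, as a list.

sorted suffixes:
  #0 SA[0]=16  'a'
  #1 SA[1]=3  'acafaechgagdea'
  #2 SA[2]=7  'aechgagdea'
  #3 SA[3]=5  'afaechgagdea'
  #4 SA[4]=12  'agdea'
  #5 SA[5]=4  'cafaechgagdea'
  #6 SA[6]=9  'chgagdea'
  #7 SA[7]=14  'dea'
  #8 SA[8]=15  'ea'
  #9 SA[9]=8  'echgagdea'
  #10 SA[10]=6  'faechgagdea'
  #11 SA[11]=2  'gacafaechgagdea'
  #12 SA[12]=11  'gagdea'
  #13 SA[13]=13  'gdea'
  #14 SA[14]=1  'ggacafaechgagdea'
  #15 SA[15]=0  'gggacafaechgagdea'
  #16 SA[16]=10  'hgagdea'

SA = [16, 3, 7, 5, 12, 4, 9, 14, 15, 8, 6, 2, 11, 13, 1, 0, 10]
i: (SA[i-1],SA[i]) lcp shared
  1: (16,3) 1 'a'
  2: (3,7) 1 'a'
  3: (7,5) 1 'a'
  4: (5,12) 1 'a'
  5: (12,4) 0 ''
  6: (4,9) 1 'c'
  7: (9,14) 0 ''
  8: (14,15) 0 ''
  9: (15,8) 1 'e'
  10: (8,6) 0 ''
  11: (6,2) 0 ''
  12: (2,11) 2 'ga'
  13: (11,13) 1 'g'
  14: (13,1) 1 'g'
  15: (1,0) 2 'gg'
  16: (0,10) 0 ''

[0, 1, 1, 1, 1, 0, 1, 0, 0, 1, 0, 0, 2, 1, 1, 2, 0]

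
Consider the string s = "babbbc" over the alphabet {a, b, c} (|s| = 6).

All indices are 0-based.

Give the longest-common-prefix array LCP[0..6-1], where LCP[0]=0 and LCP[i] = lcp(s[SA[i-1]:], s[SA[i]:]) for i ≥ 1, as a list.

rank | idx | suffix
   0 |   1 | abbbc
   1 |   0 | babbbc
   2 |   2 | bbbc
   3 |   3 | bbc
   4 |   4 | bc
   5 |   5 | c

SA = [1, 0, 2, 3, 4, 5]
rank  pair      lcp
   1  s[1:],s[0:]  0  ''
   2  s[0:],s[2:]  1  'b'
   3  s[2:],s[3:]  2  'bb'
   4  s[3:],s[4:]  1  'b'
   5  s[4:],s[5:]  0  ''

[0, 0, 1, 2, 1, 0]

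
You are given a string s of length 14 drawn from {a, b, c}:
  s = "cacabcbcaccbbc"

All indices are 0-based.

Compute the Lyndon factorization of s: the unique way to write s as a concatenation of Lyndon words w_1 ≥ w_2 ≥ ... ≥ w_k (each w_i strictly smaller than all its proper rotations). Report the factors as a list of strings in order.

emit factor 1: 'c' (i=0, period=1)
emit factor 2: 'ac' (i=1, period=2)
emit factor 3: 'abcbcaccbbc' (i=3, period=11)

["c", "ac", "abcbcaccbbc"]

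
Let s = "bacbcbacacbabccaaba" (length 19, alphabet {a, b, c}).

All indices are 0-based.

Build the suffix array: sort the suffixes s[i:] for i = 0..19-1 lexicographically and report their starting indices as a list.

rank→(start, suffix):
  0 → (18, 'a')
  1 → (15, 'aaba')
  2 → (16, 'aba')
  3 → (11, 'abccaaba')
  4 → (6, 'acacbabccaaba')
  5 → (8, 'acbabccaaba')
  6 → (1, 'acbcbacacbabccaaba')
  7 → (17, 'ba')
  8 → (10, 'babccaaba')
  9 → (5, 'bacacbabccaaba')
  10 → (0, 'bacbcbacacbabccaaba')
  11 → (3, 'bcbacacbabccaaba')
  12 → (12, 'bccaaba')
  13 → (14, 'caaba')
  14 → (7, 'cacbabccaaba')
  15 → (9, 'cbabccaaba')
  16 → (4, 'cbacacbabccaaba')
  17 → (2, 'cbcbacacbabccaaba')
  18 → (13, 'ccaaba')

[18, 15, 16, 11, 6, 8, 1, 17, 10, 5, 0, 3, 12, 14, 7, 9, 4, 2, 13]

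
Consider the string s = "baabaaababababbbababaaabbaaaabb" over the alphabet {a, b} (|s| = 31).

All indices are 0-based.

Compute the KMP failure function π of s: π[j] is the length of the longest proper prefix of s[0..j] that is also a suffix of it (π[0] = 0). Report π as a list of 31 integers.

[0, 0, 0, 1, 2, 3, 0, 1, 2, 1, 2, 1, 2, 1, 1, 1, 2, 1, 2, 1, 2, 3, 0, 1, 1, 2, 3, 0, 0, 1, 1]

π[0] = 0
j=1 s[j]='a': π[1]=0 (border '')
j=2 s[j]='a': π[2]=0 (border '')
j=3 s[j]='b': π[3]=1 (border 'b')
j=4 s[j]='a': π[4]=2 (border 'ba')
j=5 s[j]='a': π[5]=3 (border 'baa')
j=6 s[j]='a': k: 3→0; π[6]=0 (border '')
j=7 s[j]='b': π[7]=1 (border 'b')
j=8 s[j]='a': π[8]=2 (border 'ba')
j=9 s[j]='b': k: 2→0; π[9]=1 (border 'b')
j=10 s[j]='a': π[10]=2 (border 'ba')
j=11 s[j]='b': k: 2→0; π[11]=1 (border 'b')
j=12 s[j]='a': π[12]=2 (border 'ba')
j=13 s[j]='b': k: 2→0; π[13]=1 (border 'b')
j=14 s[j]='b': k: 1→0; π[14]=1 (border 'b')
j=15 s[j]='b': k: 1→0; π[15]=1 (border 'b')
j=16 s[j]='a': π[16]=2 (border 'ba')
j=17 s[j]='b': k: 2→0; π[17]=1 (border 'b')
j=18 s[j]='a': π[18]=2 (border 'ba')
j=19 s[j]='b': k: 2→0; π[19]=1 (border 'b')
j=20 s[j]='a': π[20]=2 (border 'ba')
j=21 s[j]='a': π[21]=3 (border 'baa')
j=22 s[j]='a': k: 3→0; π[22]=0 (border '')
j=23 s[j]='b': π[23]=1 (border 'b')
j=24 s[j]='b': k: 1→0; π[24]=1 (border 'b')
j=25 s[j]='a': π[25]=2 (border 'ba')
j=26 s[j]='a': π[26]=3 (border 'baa')
j=27 s[j]='a': k: 3→0; π[27]=0 (border '')
j=28 s[j]='a': π[28]=0 (border '')
j=29 s[j]='b': π[29]=1 (border 'b')
j=30 s[j]='b': k: 1→0; π[30]=1 (border 'b')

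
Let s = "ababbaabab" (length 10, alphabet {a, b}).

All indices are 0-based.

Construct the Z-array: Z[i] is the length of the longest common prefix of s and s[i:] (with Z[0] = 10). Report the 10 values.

[10, 0, 2, 0, 0, 1, 4, 0, 2, 0]

Z[0]=10
i=1: i≥r, start 0; Z[1]=0
i=2: i≥r, start 0; Z[2]=2 grow→box=[2,4)
i=3: min(r-i=1, Z[1]=0)=0; Z[3]=0
i=4: i≥r, start 0; Z[4]=0
i=5: i≥r, start 0; Z[5]=1 grow→box=[5,6)
i=6: i≥r, start 0; Z[6]=4 grow→box=[6,10)
i=7: min(r-i=3, Z[1]=0)=0; Z[7]=0
i=8: min(r-i=2, Z[2]=2)=2; Z[8]=2
i=9: min(r-i=1, Z[3]=0)=0; Z[9]=0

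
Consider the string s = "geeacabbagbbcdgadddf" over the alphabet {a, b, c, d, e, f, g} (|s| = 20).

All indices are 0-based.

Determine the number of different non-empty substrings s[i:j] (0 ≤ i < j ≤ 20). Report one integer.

195

rank | idx | suffix
   0 |   5 | abbagbbcdgadddf
   1 |   3 | acabbagbbcdgadddf
   2 |  15 | adddf
   3 |   8 | agbbcdgadddf
   4 |   7 | bagbbcdgadddf
   5 |   6 | bbagbbcdgadddf
   6 |  10 | bbcdgadddf
   7 |  11 | bcdgadddf
   8 |   4 | cabbagbbcdgadddf
   9 |  12 | cdgadddf
  10 |  16 | dddf
  11 |  17 | ddf
  12 |  18 | df
  13 |  13 | dgadddf
  14 |   2 | eacabbagbbcdgadddf
  15 |   1 | eeacabbagbbcdgadddf
  16 |  19 | f
  17 |  14 | gadddf
  18 |   9 | gbbcdgadddf
  19 |   0 | geeacabbagbbcdgadddf

SA = [5, 3, 15, 8, 7, 6, 10, 11, 4, 12, 16, 17, 18, 13, 2, 1, 19, 14, 9, 0]
i: (SA[i-1],SA[i]) lcp shared
  1: (5,3) 1 'a'
  2: (3,15) 1 'a'
  3: (15,8) 1 'a'
  4: (8,7) 0 ''
  5: (7,6) 1 'b'
  6: (6,10) 2 'bb'
  7: (10,11) 1 'b'
  8: (11,4) 0 ''
  9: (4,12) 1 'c'
  10: (12,16) 0 ''
  11: (16,17) 2 'dd'
  12: (17,18) 1 'd'
  13: (18,13) 1 'd'
  14: (13,2) 0 ''
  15: (2,1) 1 'e'
  16: (1,19) 0 ''
  17: (19,14) 0 ''
  18: (14,9) 1 'g'
  19: (9,0) 1 'g'

n(n+1)/2 = 20·21/2 = 210
Σ LCP = 0 + 1 + 1 + 1 + 0 + 1 + 2 + 1 + 0 + 1 + 0 + 2 + 1 + 1 + 0 + 1 + 0 + 0 + 1 + 1 = 15
distinct = 210 − 15 = 195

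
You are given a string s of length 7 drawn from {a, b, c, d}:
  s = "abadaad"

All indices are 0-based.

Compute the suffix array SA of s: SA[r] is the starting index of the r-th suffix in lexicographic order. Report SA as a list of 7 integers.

[4, 0, 5, 2, 1, 6, 3]

sorted suffixes:
  #0 SA[0]=4  'aad'
  #1 SA[1]=0  'abadaad'
  #2 SA[2]=5  'ad'
  #3 SA[3]=2  'adaad'
  #4 SA[4]=1  'badaad'
  #5 SA[5]=6  'd'
  #6 SA[6]=3  'daad'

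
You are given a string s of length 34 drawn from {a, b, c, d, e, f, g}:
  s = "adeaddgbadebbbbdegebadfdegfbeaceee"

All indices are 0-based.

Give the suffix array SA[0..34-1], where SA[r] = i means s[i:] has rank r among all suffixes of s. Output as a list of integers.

[29, 3, 0, 8, 20, 7, 19, 11, 12, 13, 14, 27, 30, 4, 1, 9, 15, 23, 21, 5, 33, 28, 2, 18, 10, 32, 31, 16, 24, 26, 22, 6, 17, 25]

sorted suffixes:
  #0 SA[0]=29  'aceee'
  #1 SA[1]=3  'addgbadebbbbdegebadfdegfbeaceee'
  #2 SA[2]=0  'adeaddgbadebbbbdegebadfdegfbeaceee'
  #3 SA[3]=8  'adebbbbdegebadfdegfbeaceee'
  #4 SA[4]=20  'adfdegfbeaceee'
  #5 SA[5]=7  'badebbbbdegebadfdegfbeaceee'
  #6 SA[6]=19  'badfdegfbeaceee'
  #7 SA[7]=11  'bbbbdegebadfdegfbeaceee'
  #8 SA[8]=12  'bbbdegebadfdegfbeaceee'
  #9 SA[9]=13  'bbdegebadfdegfbeaceee'
  #10 SA[10]=14  'bdegebadfdegfbeaceee'
  #11 SA[11]=27  'beaceee'
  #12 SA[12]=30  'ceee'
  #13 SA[13]=4  'ddgbadebbbbdegebadfdegfbeaceee'
  #14 SA[14]=1  'deaddgbadebbbbdegebadfdegfbeaceee'
  #15 SA[15]=9  'debbbbdegebadfdegfbeaceee'
  #16 SA[16]=15  'degebadfdegfbeaceee'
  #17 SA[17]=23  'degfbeaceee'
  #18 SA[18]=21  'dfdegfbeaceee'
  #19 SA[19]=5  'dgbadebbbbdegebadfdegfbeaceee'
  #20 SA[20]=33  'e'
  #21 SA[21]=28  'eaceee'
  #22 SA[22]=2  'eaddgbadebbbbdegebadfdegfbeaceee'
  #23 SA[23]=18  'ebadfdegfbeaceee'
  #24 SA[24]=10  'ebbbbdegebadfdegfbeaceee'
  #25 SA[25]=32  'ee'
  #26 SA[26]=31  'eee'
  #27 SA[27]=16  'egebadfdegfbeaceee'
  #28 SA[28]=24  'egfbeaceee'
  #29 SA[29]=26  'fbeaceee'
  #30 SA[30]=22  'fdegfbeaceee'
  #31 SA[31]=6  'gbadebbbbdegebadfdegfbeaceee'
  #32 SA[32]=17  'gebadfdegfbeaceee'
  #33 SA[33]=25  'gfbeaceee'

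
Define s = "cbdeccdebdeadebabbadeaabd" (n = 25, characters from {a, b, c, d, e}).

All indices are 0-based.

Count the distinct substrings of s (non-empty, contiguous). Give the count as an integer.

rank | idx | suffix
   0 |  21 | aabd
   1 |  15 | abbadeaabd
   2 |  22 | abd
   3 |  18 | adeaabd
   4 |  11 | adebabbadeaabd
   5 |  14 | babbadeaabd
   6 |  17 | badeaabd
   7 |  16 | bbadeaabd
   8 |  23 | bd
   9 |   8 | bdeadebabbadeaabd
  10 |   1 | bdeccdebdeadebabbadeaabd
  11 |   0 | cbdeccdebdeadebabbadeaabd
  12 |   4 | ccdebdeadebabbadeaabd
  13 |   5 | cdebdeadebabbadeaabd
  14 |  24 | d
  15 |  19 | deaabd
  16 |   9 | deadebabbadeaabd
  17 |  12 | debabbadeaabd
  18 |   6 | debdeadebabbadeaabd
  19 |   2 | deccdebdeadebabbadeaabd
  20 |  20 | eaabd
  21 |  10 | eadebabbadeaabd
  22 |  13 | ebabbadeaabd
  23 |   7 | ebdeadebabbadeaabd
  24 |   3 | eccdebdeadebabbadeaabd

SA = [21, 15, 22, 18, 11, 14, 17, 16, 23, 8, 1, 0, 4, 5, 24, 19, 9, 12, 6, 2, 20, 10, 13, 7, 3]
[i] adj suffixes → lcp
  [1] 21/15 → 1 ('a')
  [2] 15/22 → 2 ('ab')
  [3] 22/18 → 1 ('a')
  [4] 18/11 → 3 ('ade')
  [5] 11/14 → 0 ('')
  [6] 14/17 → 2 ('ba')
  [7] 17/16 → 1 ('b')
  [8] 16/23 → 1 ('b')
  [9] 23/8 → 2 ('bd')
  [10] 8/1 → 3 ('bde')
  [11] 1/0 → 0 ('')
  [12] 0/4 → 1 ('c')
  [13] 4/5 → 1 ('c')
  [14] 5/24 → 0 ('')
  [15] 24/19 → 1 ('d')
  [16] 19/9 → 3 ('dea')
  [17] 9/12 → 2 ('de')
  [18] 12/6 → 3 ('deb')
  [19] 6/2 → 2 ('de')
  [20] 2/20 → 0 ('')
  [21] 20/10 → 2 ('ea')
  [22] 10/13 → 1 ('e')
  [23] 13/7 → 2 ('eb')
  [24] 7/3 → 1 ('e')

n(n+1)/2 = 25·26/2 = 325
Σ LCP = 0 + 1 + 2 + 1 + 3 + 0 + 2 + 1 + 1 + 2 + 3 + 0 + 1 + 1 + 0 + 1 + 3 + 2 + 3 + 2 + 0 + 2 + 1 + 2 + 1 = 35
distinct = 325 − 35 = 290

290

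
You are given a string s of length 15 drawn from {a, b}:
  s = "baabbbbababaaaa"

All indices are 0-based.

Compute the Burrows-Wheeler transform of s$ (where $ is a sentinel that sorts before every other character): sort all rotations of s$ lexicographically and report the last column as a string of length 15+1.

rank  rotation          last
    0  $baabbbbababaaaa  a
    1  a$baabbbbababaaa  a
    2  aa$baabbbbababaa  a
    3  aaa$baabbbbababa  a
    4  aaaa$baabbbbabab  b
    5  aabbbbababaaaa$b  b
    6  abaaaa$baabbbbab  b
    7  ababaaaa$baabbbb  b
    8  abbbbababaaaa$ba  a
    9  baaaa$baabbbbaba  a
   10  baabbbbababaaaa$  $
   11  babaaaa$baabbbba  a
   12  bababaaaa$baabbb  b
   13  bbababaaaa$baabb  b
   14  bbbababaaaa$baab  b
   15  bbbbababaaaa$baa  a

aaaabbbbaa$abbba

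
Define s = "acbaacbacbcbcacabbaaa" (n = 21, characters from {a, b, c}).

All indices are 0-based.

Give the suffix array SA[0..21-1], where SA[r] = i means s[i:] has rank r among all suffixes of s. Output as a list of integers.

rank→(start, suffix):
  0 → (20, 'a')
  1 → (19, 'aa')
  2 → (18, 'aaa')
  3 → (3, 'aacbacbcbcacabbaaa')
  4 → (15, 'abbaaa')
  5 → (13, 'acabbaaa')
  6 → (0, 'acbaacbacbcbcacabbaaa')
  7 → (4, 'acbacbcbcacabbaaa')
  8 → (7, 'acbcbcacabbaaa')
  9 → (17, 'baaa')
  10 → (2, 'baacbacbcbcacabbaaa')
  11 → (6, 'bacbcbcacabbaaa')
  12 → (16, 'bbaaa')
  13 → (11, 'bcacabbaaa')
  14 → (9, 'bcbcacabbaaa')
  15 → (14, 'cabbaaa')
  16 → (12, 'cacabbaaa')
  17 → (1, 'cbaacbacbcbcacabbaaa')
  18 → (5, 'cbacbcbcacabbaaa')
  19 → (10, 'cbcacabbaaa')
  20 → (8, 'cbcbcacabbaaa')

[20, 19, 18, 3, 15, 13, 0, 4, 7, 17, 2, 6, 16, 11, 9, 14, 12, 1, 5, 10, 8]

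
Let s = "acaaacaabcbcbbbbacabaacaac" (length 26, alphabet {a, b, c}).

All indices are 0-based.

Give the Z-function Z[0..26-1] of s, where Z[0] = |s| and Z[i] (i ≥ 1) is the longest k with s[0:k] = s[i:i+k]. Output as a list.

Z[0]=26
i=1: fresh scan; Z[1]=0
i=2: fresh scan; Z[2]=1 scan→box=[2,3)
i=3: fresh scan; Z[3]=1 scan→box=[3,4)
i=4: fresh scan; Z[4]=4 scan→box=[4,8)
i=5: min(r-i=3, Z[1]=0)=0; Z[5]=0
i=6: min(r-i=2, Z[2]=1)=1; Z[6]=1
i=7: min(r-i=1, Z[3]=1)=1; Z[7]=1
i=8: fresh scan; Z[8]=0
i=9: fresh scan; Z[9]=0
i=10: fresh scan; Z[10]=0
i=11: fresh scan; Z[11]=0
i=12: fresh scan; Z[12]=0
i=13: fresh scan; Z[13]=0
i=14: fresh scan; Z[14]=0
i=15: fresh scan; Z[15]=0
i=16: fresh scan; Z[16]=3 scan→box=[16,19)
i=17: min(r-i=2, Z[1]=0)=0; Z[17]=0
i=18: min(r-i=1, Z[2]=1)=1; Z[18]=1
i=19: fresh scan; Z[19]=0
i=20: fresh scan; Z[20]=1 scan→box=[20,21)
i=21: fresh scan; Z[21]=4 scan→box=[21,25)
i=22: min(r-i=3, Z[1]=0)=0; Z[22]=0
i=23: min(r-i=2, Z[2]=1)=1; Z[23]=1
i=24: min(r-i=1, Z[3]=1)=1; Z[24]=2 scan→box=[24,26)
i=25: min(r-i=1, Z[1]=0)=0; Z[25]=0

[26, 0, 1, 1, 4, 0, 1, 1, 0, 0, 0, 0, 0, 0, 0, 0, 3, 0, 1, 0, 1, 4, 0, 1, 2, 0]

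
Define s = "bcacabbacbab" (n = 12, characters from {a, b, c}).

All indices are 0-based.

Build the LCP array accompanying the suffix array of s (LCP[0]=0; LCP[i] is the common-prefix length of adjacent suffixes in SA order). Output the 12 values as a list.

rank | idx | suffix
   0 |  10 | ab
   1 |   4 | abbacbab
   2 |   2 | acabbacbab
   3 |   7 | acbab
   4 |  11 | b
   5 |   9 | bab
   6 |   6 | bacbab
   7 |   5 | bbacbab
   8 |   0 | bcacabbacbab
   9 |   3 | cabbacbab
  10 |   1 | cacabbacbab
  11 |   8 | cbab

SA = [10, 4, 2, 7, 11, 9, 6, 5, 0, 3, 1, 8]
i: (SA[i-1],SA[i]) lcp shared
  1: (10,4) 2 'ab'
  2: (4,2) 1 'a'
  3: (2,7) 2 'ac'
  4: (7,11) 0 ''
  5: (11,9) 1 'b'
  6: (9,6) 2 'ba'
  7: (6,5) 1 'b'
  8: (5,0) 1 'b'
  9: (0,3) 0 ''
  10: (3,1) 2 'ca'
  11: (1,8) 1 'c'

[0, 2, 1, 2, 0, 1, 2, 1, 1, 0, 2, 1]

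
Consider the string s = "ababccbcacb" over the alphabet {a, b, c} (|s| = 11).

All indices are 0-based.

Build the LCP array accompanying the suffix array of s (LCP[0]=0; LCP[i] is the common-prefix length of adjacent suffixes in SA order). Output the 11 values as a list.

sorted suffixes:
  #0 SA[0]=0  'ababccbcacb'
  #1 SA[1]=2  'abccbcacb'
  #2 SA[2]=8  'acb'
  #3 SA[3]=10  'b'
  #4 SA[4]=1  'babccbcacb'
  #5 SA[5]=6  'bcacb'
  #6 SA[6]=3  'bccbcacb'
  #7 SA[7]=7  'cacb'
  #8 SA[8]=9  'cb'
  #9 SA[9]=5  'cbcacb'
  #10 SA[10]=4  'ccbcacb'

SA = [0, 2, 8, 10, 1, 6, 3, 7, 9, 5, 4]
rank  pair      lcp
   1  s[0:],s[2:]  2  'ab'
   2  s[2:],s[8:]  1  'a'
   3  s[8:],s[10:]  0  ''
   4  s[10:],s[1:]  1  'b'
   5  s[1:],s[6:]  1  'b'
   6  s[6:],s[3:]  2  'bc'
   7  s[3:],s[7:]  0  ''
   8  s[7:],s[9:]  1  'c'
   9  s[9:],s[5:]  2  'cb'
  10  s[5:],s[4:]  1  'c'

[0, 2, 1, 0, 1, 1, 2, 0, 1, 2, 1]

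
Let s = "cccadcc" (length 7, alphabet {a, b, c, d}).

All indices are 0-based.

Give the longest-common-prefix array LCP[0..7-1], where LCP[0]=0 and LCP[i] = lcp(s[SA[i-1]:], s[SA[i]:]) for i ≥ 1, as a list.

[0, 0, 1, 1, 2, 2, 0]

rank→(start, suffix):
  0 → (3, 'adcc')
  1 → (6, 'c')
  2 → (2, 'cadcc')
  3 → (5, 'cc')
  4 → (1, 'ccadcc')
  5 → (0, 'cccadcc')
  6 → (4, 'dcc')

SA = [3, 6, 2, 5, 1, 0, 4]
i: (SA[i-1],SA[i]) lcp shared
  1: (3,6) 0 ''
  2: (6,2) 1 'c'
  3: (2,5) 1 'c'
  4: (5,1) 2 'cc'
  5: (1,0) 2 'cc'
  6: (0,4) 0 ''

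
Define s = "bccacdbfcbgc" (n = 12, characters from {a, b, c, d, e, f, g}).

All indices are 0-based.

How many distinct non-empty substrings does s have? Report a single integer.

sorted suffixes:
  #0 SA[0]=3  'acdbfcbgc'
  #1 SA[1]=0  'bccacdbfcbgc'
  #2 SA[2]=6  'bfcbgc'
  #3 SA[3]=9  'bgc'
  #4 SA[4]=11  'c'
  #5 SA[5]=2  'cacdbfcbgc'
  #6 SA[6]=8  'cbgc'
  #7 SA[7]=1  'ccacdbfcbgc'
  #8 SA[8]=4  'cdbfcbgc'
  #9 SA[9]=5  'dbfcbgc'
  #10 SA[10]=7  'fcbgc'
  #11 SA[11]=10  'gc'

SA = [3, 0, 6, 9, 11, 2, 8, 1, 4, 5, 7, 10]
rank  pair      lcp
   1  s[3:],s[0:]  0  ''
   2  s[0:],s[6:]  1  'b'
   3  s[6:],s[9:]  1  'b'
   4  s[9:],s[11:]  0  ''
   5  s[11:],s[2:]  1  'c'
   6  s[2:],s[8:]  1  'c'
   7  s[8:],s[1:]  1  'c'
   8  s[1:],s[4:]  1  'c'
   9  s[4:],s[5:]  0  ''
  10  s[5:],s[7:]  0  ''
  11  s[7:],s[10:]  0  ''

n(n+1)/2 = 12·13/2 = 78
Σ LCP = 0 + 0 + 1 + 1 + 0 + 1 + 1 + 1 + 1 + 0 + 0 + 0 = 6
distinct = 78 − 6 = 72

72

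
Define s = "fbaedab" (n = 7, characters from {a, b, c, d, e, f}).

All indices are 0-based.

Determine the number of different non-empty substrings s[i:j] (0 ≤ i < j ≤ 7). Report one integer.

rank→(start, suffix):
  0 → (5, 'ab')
  1 → (2, 'aedab')
  2 → (6, 'b')
  3 → (1, 'baedab')
  4 → (4, 'dab')
  5 → (3, 'edab')
  6 → (0, 'fbaedab')

SA = [5, 2, 6, 1, 4, 3, 0]
[i] adj suffixes → lcp
  [1] 5/2 → 1 ('a')
  [2] 2/6 → 0 ('')
  [3] 6/1 → 1 ('b')
  [4] 1/4 → 0 ('')
  [5] 4/3 → 0 ('')
  [6] 3/0 → 0 ('')

n(n+1)/2 = 7·8/2 = 28
Σ LCP = 0 + 1 + 0 + 1 + 0 + 0 + 0 = 2
distinct = 28 − 2 = 26

26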